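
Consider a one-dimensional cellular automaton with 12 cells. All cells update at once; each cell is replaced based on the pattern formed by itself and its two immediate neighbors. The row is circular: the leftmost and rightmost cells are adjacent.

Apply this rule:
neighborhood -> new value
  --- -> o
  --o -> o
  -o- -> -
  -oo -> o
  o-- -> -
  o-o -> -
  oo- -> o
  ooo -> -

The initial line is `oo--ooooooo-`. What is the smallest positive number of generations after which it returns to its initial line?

oo-oo-----o-
oo-oo-oooo--
oo-oo-o--o-o
-o-oo---o--o
---oo-oo--o-
ooooo-oo-o--
o---o-oo---o
o-oo--oo-ooo
o-oo-ooo-o--
--oo-o-o---o
-ooo-----oo-
oo-o-oooooo-
oo---o----o-
oo-oo--ooo--
oo-oo-oo-o-o
-o-oo-oo---o
---oo-oo-oo-
ooooo-oo-oo-
o---o-oo-oo-
--oo--oo-oo-
oooo-ooo-oo-
o--o-o-o-oo-
--o------oo-
oo--ooooooo-

24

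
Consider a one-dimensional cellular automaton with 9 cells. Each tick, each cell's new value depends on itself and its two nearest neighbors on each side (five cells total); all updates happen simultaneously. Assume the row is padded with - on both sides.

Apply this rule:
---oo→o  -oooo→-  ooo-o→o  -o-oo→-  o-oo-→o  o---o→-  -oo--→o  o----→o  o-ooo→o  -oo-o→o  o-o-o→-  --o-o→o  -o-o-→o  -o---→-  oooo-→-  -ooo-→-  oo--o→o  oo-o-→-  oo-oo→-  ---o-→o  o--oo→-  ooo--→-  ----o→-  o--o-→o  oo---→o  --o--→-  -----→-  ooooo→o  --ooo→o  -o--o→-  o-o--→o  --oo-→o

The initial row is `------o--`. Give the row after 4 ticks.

--o--o--o

tick 1: -----o--o
tick 2: ----o--o-
tick 3: ---o--o--
tick 4: --o--o--o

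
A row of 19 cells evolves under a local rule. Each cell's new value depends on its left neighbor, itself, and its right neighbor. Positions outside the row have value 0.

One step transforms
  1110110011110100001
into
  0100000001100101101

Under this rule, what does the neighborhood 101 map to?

At position 3 the neighborhood is 101; the next row has 0 there.

0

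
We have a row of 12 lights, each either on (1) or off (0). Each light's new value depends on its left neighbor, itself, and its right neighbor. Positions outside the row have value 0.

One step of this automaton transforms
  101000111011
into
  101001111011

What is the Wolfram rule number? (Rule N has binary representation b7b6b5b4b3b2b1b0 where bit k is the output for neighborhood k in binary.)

position 7: 111 → 1  (bit 7 = 1)
position 8: 110 → 1  (bit 6 = 1)
position 1: 101 → 0  (bit 5 = 0)
position 3: 100 → 0  (bit 4 = 0)
position 6: 011 → 1  (bit 3 = 1)
position 0: 010 → 1  (bit 2 = 1)
position 5: 001 → 1  (bit 1 = 1)
position 4: 000 → 0  (bit 0 = 0)
bits b7..b0 = 11001110 = 206

206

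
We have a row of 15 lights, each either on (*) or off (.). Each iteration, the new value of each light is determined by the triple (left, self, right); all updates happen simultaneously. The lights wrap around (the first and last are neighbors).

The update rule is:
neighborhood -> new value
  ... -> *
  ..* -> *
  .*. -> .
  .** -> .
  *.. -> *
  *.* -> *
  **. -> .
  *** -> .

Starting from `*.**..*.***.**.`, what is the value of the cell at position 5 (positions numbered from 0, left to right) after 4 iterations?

iteration 1: .*..**.*...*..*
iteration 2: *.**..*.***.**.  (repeats iteration 0; period 2)
iteration 4: *.**..*.***.**.
position 5 holds .

.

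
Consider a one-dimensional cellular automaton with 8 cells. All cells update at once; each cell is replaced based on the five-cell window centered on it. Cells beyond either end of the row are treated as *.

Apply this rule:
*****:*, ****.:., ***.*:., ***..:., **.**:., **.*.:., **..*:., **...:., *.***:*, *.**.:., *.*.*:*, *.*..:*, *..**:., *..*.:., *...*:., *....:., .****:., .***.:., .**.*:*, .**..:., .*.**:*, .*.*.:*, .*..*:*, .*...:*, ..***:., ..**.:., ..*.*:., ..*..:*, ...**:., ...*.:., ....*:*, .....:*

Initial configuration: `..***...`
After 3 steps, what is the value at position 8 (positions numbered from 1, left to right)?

.

........
..*****.
....*...
position 8 holds .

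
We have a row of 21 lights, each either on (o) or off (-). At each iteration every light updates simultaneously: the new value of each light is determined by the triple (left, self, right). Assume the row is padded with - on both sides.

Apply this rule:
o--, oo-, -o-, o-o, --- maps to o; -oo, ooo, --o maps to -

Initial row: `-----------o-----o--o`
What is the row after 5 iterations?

oooooo--oooo--oo--ooo

oooooooooo-ooooo-oo-o
---------oo----oo-ooo
oooooooo--oooo--oo--o
-------oo----oo--oo-o
oooooo--oooo--oo--ooo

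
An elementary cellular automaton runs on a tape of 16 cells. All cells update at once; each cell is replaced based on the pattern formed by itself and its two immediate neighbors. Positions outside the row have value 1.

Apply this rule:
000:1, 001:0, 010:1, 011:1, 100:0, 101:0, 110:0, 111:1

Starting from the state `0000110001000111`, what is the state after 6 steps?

0100100101010111

step 1: 0110100101010111
step 2: 0100100101010111
step 3: 0100100101010111  (fixed point — unchanged through step 6)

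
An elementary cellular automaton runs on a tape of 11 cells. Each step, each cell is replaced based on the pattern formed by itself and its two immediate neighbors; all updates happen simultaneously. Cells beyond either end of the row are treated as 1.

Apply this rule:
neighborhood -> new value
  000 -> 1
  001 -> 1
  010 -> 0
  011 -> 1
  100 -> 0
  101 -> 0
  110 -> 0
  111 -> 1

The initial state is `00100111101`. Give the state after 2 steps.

step 1: 01001111001
step 2: 00011110011

00011110011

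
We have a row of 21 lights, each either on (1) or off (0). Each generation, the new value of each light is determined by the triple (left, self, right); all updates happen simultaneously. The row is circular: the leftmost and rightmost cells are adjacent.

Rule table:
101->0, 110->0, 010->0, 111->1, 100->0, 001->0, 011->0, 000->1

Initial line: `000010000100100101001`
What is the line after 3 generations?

generation 1: 011000110000000000000
generation 2: 000010000111111111111
generation 3: 011000110011111111110

011000110011111111110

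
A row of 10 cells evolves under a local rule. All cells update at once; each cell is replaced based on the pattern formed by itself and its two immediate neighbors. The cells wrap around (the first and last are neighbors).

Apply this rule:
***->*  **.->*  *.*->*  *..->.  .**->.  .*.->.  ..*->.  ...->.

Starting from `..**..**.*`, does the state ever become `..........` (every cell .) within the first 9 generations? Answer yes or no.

generation 1: ...*...**.
generation 2: ........*.
generation 3: ..........
all cells are . at generation 3

yes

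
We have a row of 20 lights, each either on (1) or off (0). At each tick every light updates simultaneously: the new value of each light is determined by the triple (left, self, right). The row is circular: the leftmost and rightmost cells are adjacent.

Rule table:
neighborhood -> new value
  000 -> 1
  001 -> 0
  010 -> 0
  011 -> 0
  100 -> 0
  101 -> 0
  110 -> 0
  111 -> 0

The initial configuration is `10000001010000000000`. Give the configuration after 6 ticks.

tick 1: 00111100000111111110
tick 2: 10000001110000000000
tick 3: 00111100000111111110  (repeats tick 1; period 2)
tick 6: 10000001110000000000

10000001110000000000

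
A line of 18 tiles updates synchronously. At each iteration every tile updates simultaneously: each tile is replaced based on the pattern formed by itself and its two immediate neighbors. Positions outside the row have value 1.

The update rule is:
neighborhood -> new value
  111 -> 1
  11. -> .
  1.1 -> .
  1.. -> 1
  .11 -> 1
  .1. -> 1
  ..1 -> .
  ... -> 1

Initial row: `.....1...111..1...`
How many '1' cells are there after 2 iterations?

iteration 1: 1111.111.11.1.111.
iteration 2: 111..11..1..1.11..
count of 1: 9

9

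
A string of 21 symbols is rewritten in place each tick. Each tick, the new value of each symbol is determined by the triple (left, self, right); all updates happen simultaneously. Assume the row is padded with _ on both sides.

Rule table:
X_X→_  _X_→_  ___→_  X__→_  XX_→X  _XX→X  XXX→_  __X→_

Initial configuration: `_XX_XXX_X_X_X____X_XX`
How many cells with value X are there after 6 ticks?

4

tick 1: _XX_X_X____________XX
tick 2: _XX________________XX
tick 3: _XX________________XX  (fixed point — unchanged through tick 6)
count of X: 4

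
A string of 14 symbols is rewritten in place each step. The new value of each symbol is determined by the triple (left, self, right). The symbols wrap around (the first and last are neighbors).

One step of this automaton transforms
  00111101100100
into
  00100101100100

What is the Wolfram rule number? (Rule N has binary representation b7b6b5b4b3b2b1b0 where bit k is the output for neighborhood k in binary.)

76

position 3: 111 → 0  (bit 7 = 0)
position 5: 110 → 1  (bit 6 = 1)
position 6: 101 → 0  (bit 5 = 0)
position 9: 100 → 0  (bit 4 = 0)
position 2: 011 → 1  (bit 3 = 1)
position 11: 010 → 1  (bit 2 = 1)
position 1: 001 → 0  (bit 1 = 0)
position 0: 000 → 0  (bit 0 = 0)
bits b7..b0 = 01001100 = 76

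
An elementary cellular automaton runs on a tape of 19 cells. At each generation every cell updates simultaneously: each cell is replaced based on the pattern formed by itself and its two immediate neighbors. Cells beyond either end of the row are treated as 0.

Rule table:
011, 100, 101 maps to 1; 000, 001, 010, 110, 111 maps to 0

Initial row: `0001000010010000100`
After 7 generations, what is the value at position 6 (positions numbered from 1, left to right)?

0000100001001000010
0000010000100100001
0000001000010010000
0000000100001001000
0000000010000100100
0000000001000010010
0000000000100001001
position 6 holds 0

0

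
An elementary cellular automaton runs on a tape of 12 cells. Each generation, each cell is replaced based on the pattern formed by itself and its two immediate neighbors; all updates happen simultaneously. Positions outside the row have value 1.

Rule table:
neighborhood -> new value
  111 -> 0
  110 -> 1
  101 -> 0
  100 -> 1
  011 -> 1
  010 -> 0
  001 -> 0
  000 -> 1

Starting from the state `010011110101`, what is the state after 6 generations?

generation 1: 001010010001
generation 2: 100001001101
generation 3: 111100101101
generation 4: 000110001101
generation 5: 110111101101
generation 6: 010100101101

010100101101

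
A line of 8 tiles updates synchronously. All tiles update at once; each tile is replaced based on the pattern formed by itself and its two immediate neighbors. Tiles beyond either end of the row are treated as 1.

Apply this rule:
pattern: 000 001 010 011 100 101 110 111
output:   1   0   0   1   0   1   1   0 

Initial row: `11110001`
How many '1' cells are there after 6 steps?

00010101
01001011
10000110
10110111
11111100
00000100
count of 1: 1

1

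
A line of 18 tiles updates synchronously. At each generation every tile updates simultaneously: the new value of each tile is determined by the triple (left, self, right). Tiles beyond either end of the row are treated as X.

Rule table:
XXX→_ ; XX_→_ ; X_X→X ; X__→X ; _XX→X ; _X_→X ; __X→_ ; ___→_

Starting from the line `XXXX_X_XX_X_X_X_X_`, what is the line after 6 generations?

X__X_____X__XX____

____XXXX_XXXXXXXXX
X___X___XX________
_X__XX__X_X_______
XXX_X_X_XXXX______
___XXXXXX___X_____
X__X_____X__XX____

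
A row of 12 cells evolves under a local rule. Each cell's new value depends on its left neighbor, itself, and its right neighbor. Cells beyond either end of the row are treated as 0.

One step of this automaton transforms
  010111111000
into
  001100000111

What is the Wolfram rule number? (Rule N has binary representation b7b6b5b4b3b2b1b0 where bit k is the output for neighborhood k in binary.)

57

position 4: 111 → 0  (bit 7 = 0)
position 8: 110 → 0  (bit 6 = 0)
position 2: 101 → 1  (bit 5 = 1)
position 9: 100 → 1  (bit 4 = 1)
position 3: 011 → 1  (bit 3 = 1)
position 1: 010 → 0  (bit 2 = 0)
position 0: 001 → 0  (bit 1 = 0)
position 10: 000 → 1  (bit 0 = 1)
bits b7..b0 = 00111001 = 57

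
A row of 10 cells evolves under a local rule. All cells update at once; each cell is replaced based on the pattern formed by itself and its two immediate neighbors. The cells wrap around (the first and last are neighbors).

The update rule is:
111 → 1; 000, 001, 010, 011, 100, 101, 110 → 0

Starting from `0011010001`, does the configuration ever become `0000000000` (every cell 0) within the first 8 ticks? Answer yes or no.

yes

tick 1: 0000000000
all cells are 0 at tick 1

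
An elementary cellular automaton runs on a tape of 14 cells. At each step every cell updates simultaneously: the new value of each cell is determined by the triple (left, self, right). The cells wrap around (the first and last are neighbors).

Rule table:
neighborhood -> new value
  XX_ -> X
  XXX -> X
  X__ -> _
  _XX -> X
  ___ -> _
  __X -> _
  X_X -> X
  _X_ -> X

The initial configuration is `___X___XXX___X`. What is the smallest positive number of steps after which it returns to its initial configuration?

step 1: ___X___XXX___X

1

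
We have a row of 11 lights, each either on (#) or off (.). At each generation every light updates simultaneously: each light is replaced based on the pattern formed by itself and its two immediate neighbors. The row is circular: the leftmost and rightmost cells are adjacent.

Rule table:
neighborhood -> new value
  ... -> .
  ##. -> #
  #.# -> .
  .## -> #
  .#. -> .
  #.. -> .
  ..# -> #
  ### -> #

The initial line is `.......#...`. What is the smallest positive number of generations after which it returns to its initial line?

......#....
.....#.....
....#......
...#.......
..#........
.#.........
#..........
..........#
.........#.
........#..
.......#...

11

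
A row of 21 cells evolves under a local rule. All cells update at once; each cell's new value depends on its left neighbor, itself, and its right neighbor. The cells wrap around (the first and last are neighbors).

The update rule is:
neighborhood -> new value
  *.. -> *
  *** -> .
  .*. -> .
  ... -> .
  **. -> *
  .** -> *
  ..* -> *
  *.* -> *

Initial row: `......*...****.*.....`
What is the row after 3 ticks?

tick 1: .....*.*.**..**.*....
tick 2: ....*.*.********.*...
tick 3: ...*.*.**......**.*..

...*.*.**......**.*..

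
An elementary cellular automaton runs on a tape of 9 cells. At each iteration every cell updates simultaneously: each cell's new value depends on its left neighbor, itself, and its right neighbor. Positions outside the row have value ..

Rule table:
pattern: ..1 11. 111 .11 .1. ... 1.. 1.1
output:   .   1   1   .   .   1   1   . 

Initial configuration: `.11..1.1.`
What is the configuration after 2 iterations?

1..1111..

..11....1
1..1111..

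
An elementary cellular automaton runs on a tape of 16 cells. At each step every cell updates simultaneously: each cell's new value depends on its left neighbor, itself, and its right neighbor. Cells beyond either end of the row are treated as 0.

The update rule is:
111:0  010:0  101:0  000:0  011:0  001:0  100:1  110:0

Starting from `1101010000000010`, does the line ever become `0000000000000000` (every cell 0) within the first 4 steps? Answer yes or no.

no

0000001000000001
0000000100000000
0000000010000000
0000000001000000
step 4 is 0000000001000000, still not uniform 0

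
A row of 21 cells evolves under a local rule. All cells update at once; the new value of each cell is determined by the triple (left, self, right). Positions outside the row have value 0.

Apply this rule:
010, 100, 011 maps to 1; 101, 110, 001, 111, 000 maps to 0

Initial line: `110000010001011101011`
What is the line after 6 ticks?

101011010101010101011

tick 1: 101000011001010001010
tick 2: 101100010101011001011
tick 3: 101010010101010101010
tick 4: 101011010101010101011
tick 5: 101010010101010101010  (repeats tick 3; period 2)
tick 6: 101011010101010101011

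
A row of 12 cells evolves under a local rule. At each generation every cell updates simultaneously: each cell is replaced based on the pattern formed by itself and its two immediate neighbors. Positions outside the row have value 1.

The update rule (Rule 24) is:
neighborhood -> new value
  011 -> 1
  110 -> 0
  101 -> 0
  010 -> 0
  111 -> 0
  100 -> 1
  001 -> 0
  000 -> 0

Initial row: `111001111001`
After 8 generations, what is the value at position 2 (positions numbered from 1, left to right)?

0

generation 1: 000101000101
generation 2: 100000100001
generation 3: 010000010001
generation 4: 001000001001
generation 5: 100100000101
generation 6: 010010000001
generation 7: 001001000001
generation 8: 100100100001
position 2 holds 0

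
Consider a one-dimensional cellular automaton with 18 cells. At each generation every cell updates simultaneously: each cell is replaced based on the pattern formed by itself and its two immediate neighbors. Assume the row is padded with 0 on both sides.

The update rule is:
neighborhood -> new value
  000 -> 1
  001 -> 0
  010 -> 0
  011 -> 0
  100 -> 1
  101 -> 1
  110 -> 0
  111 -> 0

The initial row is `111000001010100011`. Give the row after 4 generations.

100000100100101111

generation 1: 000111100101011000
generation 2: 110000010010100111
generation 3: 001111001001010000
generation 4: 100000100100101111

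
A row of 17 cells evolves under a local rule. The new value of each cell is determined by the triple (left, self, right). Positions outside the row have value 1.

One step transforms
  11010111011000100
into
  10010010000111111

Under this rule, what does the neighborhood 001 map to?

At position 13 the neighborhood is 001; the next row has 1 there.

1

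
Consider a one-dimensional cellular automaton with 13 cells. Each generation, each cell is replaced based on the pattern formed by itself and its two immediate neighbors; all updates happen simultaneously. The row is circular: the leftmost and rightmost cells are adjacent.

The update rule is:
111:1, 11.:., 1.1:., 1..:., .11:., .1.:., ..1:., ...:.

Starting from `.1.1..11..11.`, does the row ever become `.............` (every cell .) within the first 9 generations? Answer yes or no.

yes

.............
all cells are . at generation 1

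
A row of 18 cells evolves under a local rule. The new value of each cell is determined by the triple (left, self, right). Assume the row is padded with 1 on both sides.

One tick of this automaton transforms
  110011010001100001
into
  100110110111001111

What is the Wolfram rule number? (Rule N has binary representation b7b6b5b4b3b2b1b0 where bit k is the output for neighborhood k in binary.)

175

position 0: 111 → 1  (bit 7 = 1)
position 1: 110 → 0  (bit 6 = 0)
position 6: 101 → 1  (bit 5 = 1)
position 2: 100 → 0  (bit 4 = 0)
position 4: 011 → 1  (bit 3 = 1)
position 7: 010 → 1  (bit 2 = 1)
position 3: 001 → 1  (bit 1 = 1)
position 9: 000 → 1  (bit 0 = 1)
bits b7..b0 = 10101111 = 175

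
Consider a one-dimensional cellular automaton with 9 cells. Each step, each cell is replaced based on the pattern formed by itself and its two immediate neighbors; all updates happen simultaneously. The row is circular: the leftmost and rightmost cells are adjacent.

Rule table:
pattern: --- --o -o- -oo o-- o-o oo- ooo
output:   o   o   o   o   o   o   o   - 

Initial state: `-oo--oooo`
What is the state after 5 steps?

oooooo--o
-----oooo
oooooo--o  (repeats step 1; period 2)
step 5: oooooo--o

oooooo--o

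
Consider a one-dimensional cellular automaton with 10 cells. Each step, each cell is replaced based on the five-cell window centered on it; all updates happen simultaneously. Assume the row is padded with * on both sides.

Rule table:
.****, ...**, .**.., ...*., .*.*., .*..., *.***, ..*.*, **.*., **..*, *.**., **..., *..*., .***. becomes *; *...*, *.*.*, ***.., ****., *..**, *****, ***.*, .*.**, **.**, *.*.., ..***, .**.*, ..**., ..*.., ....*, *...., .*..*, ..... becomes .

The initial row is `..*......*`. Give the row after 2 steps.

..*.*..**.

**.*....*.
..*.*..**.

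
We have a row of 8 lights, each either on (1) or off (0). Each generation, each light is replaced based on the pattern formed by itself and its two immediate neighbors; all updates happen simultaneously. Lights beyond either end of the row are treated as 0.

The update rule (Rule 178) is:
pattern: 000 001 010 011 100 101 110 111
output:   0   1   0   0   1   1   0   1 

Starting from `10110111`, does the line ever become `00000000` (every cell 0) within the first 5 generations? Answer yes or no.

01001010
10110101
01001010  (repeats generation 1; period 2)
generation 5: 01001010
generation 5 is 01001010, still not uniform 0

no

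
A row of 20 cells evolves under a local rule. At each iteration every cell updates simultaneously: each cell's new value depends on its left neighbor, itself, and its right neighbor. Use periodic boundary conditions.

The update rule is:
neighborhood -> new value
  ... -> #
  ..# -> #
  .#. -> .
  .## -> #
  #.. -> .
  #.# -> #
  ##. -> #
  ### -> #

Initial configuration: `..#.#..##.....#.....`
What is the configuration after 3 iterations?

###.################

##.#..###.####..####
###..#########.#####
###.################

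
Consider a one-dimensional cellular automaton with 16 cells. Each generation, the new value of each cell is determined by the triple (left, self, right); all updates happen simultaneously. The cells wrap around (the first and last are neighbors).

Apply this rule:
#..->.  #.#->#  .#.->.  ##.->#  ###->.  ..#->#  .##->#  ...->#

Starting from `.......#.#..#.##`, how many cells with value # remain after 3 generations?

generation 1: .######.#..#.###
generation 2: ##....##..#.##.#
generation 3: .#.#####.#.#####
count of #: 12

12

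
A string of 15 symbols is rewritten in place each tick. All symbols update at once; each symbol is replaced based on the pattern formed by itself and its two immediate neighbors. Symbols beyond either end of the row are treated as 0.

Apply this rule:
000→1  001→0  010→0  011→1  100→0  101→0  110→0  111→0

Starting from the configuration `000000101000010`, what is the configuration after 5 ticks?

000011101000011

111110000011000
100000111010011
001110100000010
101000001111000
000011101000011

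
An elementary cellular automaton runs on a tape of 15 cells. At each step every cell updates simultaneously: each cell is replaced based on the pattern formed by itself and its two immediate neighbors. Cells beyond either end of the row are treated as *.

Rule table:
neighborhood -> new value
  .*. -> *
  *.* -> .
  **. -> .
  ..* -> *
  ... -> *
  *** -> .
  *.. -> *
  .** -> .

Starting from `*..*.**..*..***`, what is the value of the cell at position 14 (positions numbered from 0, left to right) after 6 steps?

step 1: .***...*****...
step 2: ....***.....***
step 3: ****...*****...
step 4: ....***.....***  (repeats step 2; period 2)
step 6: ....***.....***
position 14 holds *

*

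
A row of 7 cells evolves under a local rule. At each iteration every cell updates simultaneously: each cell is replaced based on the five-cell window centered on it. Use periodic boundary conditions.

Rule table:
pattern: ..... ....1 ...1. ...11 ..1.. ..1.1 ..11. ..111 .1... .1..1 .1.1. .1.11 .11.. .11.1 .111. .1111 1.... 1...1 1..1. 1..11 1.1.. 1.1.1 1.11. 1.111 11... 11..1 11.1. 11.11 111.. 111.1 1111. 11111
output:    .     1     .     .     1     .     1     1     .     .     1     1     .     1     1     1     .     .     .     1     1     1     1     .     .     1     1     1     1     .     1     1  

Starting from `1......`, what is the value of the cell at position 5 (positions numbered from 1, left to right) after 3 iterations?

iteration 1: 1....1.
iteration 2: 1..1..1
iteration 3: .1.1.11
position 5 holds .

.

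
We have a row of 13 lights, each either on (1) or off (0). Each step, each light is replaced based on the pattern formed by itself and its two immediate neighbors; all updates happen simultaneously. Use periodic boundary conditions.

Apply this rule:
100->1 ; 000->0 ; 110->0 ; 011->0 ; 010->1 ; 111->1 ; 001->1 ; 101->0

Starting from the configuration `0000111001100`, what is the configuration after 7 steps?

0001010110010
0011010001111
1100011010110
0010100010000
0110110111000
1000000010100
1100000110111

1100000110111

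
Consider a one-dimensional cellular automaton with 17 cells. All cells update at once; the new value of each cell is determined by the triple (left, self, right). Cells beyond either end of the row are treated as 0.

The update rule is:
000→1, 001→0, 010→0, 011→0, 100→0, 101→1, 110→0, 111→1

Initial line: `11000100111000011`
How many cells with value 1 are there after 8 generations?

5

generation 1: 00010000010011000
generation 2: 11000111000000011
generation 3: 00010010011111000
generation 4: 11000000001110011
generation 5: 00011111100100000
generation 6: 11001111000001111
generation 7: 00000110011100110
generation 8: 11110000001000000
count of 1: 5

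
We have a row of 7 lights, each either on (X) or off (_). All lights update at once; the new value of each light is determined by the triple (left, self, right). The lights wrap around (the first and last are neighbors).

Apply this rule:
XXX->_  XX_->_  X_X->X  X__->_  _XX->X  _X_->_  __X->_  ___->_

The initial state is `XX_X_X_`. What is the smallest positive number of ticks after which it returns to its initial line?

7

X_X_X_X
_X_X_XX
X_X_XX_
_X_XX_X
X_XX_X_
_XX_X_X
XX_X_X_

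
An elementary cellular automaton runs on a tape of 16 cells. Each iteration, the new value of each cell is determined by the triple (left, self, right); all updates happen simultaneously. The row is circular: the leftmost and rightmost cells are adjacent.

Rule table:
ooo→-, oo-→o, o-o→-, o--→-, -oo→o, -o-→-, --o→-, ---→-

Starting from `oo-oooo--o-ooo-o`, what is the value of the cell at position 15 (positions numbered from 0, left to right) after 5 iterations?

-

iteration 1: -o-o--o----o-o-o
iteration 2: ----------------
iteration 3: ----------------  (fixed point — unchanged through iteration 5)
position 15 holds -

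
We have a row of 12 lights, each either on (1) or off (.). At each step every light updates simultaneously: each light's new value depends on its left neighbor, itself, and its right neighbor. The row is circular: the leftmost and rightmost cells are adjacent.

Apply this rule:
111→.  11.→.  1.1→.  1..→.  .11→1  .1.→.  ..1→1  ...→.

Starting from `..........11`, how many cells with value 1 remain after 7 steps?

step 1: .........11.
step 2: ........11..
step 3: .......11...
step 4: ......11....
step 5: .....11.....
step 6: ....11......
step 7: ...11.......
count of 1: 2

2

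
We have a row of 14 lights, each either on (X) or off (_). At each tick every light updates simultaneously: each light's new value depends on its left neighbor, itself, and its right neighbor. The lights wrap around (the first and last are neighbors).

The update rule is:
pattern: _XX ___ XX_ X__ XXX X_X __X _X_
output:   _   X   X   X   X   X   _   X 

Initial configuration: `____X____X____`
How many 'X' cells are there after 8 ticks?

XXX_XXXX_XXXXX
XXXX_XXXX_XXXX
XXXXX_XXXX_XXX
XXXXXX_XXXX_XX
XXXXXXX_XXXX_X
XXXXXXXX_XXXX_
_XXXXXXXX_XXXX
X_XXXXXXXX_XXX
count of X: 12

12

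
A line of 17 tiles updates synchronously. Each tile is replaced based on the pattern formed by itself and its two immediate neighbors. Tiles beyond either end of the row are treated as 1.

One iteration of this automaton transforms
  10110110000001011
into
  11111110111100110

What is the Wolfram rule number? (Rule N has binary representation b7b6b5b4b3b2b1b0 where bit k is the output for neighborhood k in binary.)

105

position 16: 111 → 0  (bit 7 = 0)
position 0: 110 → 1  (bit 6 = 1)
position 1: 101 → 1  (bit 5 = 1)
position 7: 100 → 0  (bit 4 = 0)
position 2: 011 → 1  (bit 3 = 1)
position 13: 010 → 0  (bit 2 = 0)
position 12: 001 → 0  (bit 1 = 0)
position 8: 000 → 1  (bit 0 = 1)
bits b7..b0 = 01101001 = 105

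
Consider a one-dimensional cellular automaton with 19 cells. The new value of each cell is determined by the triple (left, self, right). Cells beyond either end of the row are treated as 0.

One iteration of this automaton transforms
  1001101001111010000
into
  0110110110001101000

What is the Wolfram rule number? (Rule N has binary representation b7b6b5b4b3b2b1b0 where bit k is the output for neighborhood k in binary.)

position 10: 111 → 0  (bit 7 = 0)
position 4: 110 → 1  (bit 6 = 1)
position 5: 101 → 1  (bit 5 = 1)
position 1: 100 → 1  (bit 4 = 1)
position 3: 011 → 0  (bit 3 = 0)
position 0: 010 → 0  (bit 2 = 0)
position 2: 001 → 1  (bit 1 = 1)
position 16: 000 → 0  (bit 0 = 0)
bits b7..b0 = 01110010 = 114

114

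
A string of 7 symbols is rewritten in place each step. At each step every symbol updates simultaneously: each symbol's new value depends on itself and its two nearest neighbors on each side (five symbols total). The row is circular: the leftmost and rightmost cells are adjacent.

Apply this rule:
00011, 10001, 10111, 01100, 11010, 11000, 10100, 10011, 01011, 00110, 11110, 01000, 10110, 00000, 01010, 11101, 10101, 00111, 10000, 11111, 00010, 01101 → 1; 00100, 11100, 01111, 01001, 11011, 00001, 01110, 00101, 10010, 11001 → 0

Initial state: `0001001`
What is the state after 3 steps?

1110000
1001101
1011101

1011101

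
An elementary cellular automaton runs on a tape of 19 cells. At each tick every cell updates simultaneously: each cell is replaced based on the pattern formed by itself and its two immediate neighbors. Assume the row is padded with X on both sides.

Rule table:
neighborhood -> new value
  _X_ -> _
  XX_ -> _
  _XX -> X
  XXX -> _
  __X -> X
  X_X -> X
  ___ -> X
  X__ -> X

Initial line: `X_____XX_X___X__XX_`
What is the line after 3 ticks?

__XXXXX_XX_XXX_XXX_

_XXXXXX_X_XXX_XXX_X
XX_____X_XX__XX__XX
__XXXXX_XX_XXX_XXX_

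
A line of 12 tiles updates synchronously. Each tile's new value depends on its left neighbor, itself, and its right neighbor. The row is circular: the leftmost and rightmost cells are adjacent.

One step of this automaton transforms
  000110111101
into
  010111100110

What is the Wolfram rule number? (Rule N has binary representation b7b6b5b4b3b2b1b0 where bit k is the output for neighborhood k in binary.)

105

position 7: 111 → 0  (bit 7 = 0)
position 4: 110 → 1  (bit 6 = 1)
position 5: 101 → 1  (bit 5 = 1)
position 0: 100 → 0  (bit 4 = 0)
position 3: 011 → 1  (bit 3 = 1)
position 11: 010 → 0  (bit 2 = 0)
position 2: 001 → 0  (bit 1 = 0)
position 1: 000 → 1  (bit 0 = 1)
bits b7..b0 = 01101001 = 105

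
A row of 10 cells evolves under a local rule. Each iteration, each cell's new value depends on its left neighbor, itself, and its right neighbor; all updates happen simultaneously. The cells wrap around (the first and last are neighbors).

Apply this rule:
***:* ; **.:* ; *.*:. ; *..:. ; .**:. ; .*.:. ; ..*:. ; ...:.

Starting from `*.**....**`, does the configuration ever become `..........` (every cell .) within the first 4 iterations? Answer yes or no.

yes

*..*.....*
*.........
..........
all cells are . at iteration 3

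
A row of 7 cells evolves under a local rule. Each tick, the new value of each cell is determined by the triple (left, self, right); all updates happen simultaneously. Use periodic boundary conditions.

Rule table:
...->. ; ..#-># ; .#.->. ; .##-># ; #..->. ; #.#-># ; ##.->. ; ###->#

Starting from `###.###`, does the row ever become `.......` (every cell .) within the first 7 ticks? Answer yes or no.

##.####
#.#####
.######
######.
#####.#
####.##
###.###
tick 7 is ###.###, still not uniform .

no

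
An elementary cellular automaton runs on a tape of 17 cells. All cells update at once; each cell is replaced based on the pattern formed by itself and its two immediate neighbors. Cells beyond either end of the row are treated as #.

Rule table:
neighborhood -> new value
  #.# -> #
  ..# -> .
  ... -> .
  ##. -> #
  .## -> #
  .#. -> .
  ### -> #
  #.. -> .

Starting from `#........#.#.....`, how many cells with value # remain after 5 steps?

#.........#......
#................
#................  (fixed point — unchanged through step 5)
count of #: 1

1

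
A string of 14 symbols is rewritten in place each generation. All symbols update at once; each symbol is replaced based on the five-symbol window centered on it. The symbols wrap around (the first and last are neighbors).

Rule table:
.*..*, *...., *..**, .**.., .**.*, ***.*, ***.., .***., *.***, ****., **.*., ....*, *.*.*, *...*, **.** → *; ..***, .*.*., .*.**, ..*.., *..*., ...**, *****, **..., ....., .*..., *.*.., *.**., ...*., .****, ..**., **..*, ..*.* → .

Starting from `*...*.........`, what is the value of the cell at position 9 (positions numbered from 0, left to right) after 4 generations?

.

..*...*.....*.
*...*...*.*...
..*...*.....*.  (repeats generation 1; period 2)
generation 4: *...*...*.*...
position 9 holds .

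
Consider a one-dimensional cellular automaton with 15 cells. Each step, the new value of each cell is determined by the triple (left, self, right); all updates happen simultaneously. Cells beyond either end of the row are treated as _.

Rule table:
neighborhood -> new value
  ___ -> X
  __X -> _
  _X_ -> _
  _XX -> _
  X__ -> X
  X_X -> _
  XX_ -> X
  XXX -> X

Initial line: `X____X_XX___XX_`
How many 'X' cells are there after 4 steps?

_XXX____XXX__XX
__XXXXX__XXX__X
X__XXXXX__XXX__
_X__XXXXX__XXXX
count of X: 10

10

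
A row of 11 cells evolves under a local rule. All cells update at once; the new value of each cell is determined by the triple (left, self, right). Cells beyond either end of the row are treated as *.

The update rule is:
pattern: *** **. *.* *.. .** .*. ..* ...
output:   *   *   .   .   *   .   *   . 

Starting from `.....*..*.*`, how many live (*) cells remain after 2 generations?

4

....*..*..*
...*..*..**
count of *: 4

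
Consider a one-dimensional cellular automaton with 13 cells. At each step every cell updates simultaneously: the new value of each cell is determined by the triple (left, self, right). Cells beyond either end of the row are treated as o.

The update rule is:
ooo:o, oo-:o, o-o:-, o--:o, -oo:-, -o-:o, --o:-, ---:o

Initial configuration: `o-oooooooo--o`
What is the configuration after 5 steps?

ooooo--ooooo-

o--oooooooo--
oo--oooooooo-
ooo--ooooooo-
oooo--oooooo-
ooooo--ooooo-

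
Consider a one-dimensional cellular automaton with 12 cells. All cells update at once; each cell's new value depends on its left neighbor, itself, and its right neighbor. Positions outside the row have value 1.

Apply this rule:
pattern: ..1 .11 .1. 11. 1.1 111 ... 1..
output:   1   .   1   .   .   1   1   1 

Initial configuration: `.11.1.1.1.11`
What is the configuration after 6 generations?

1.111.111111

....1.1.1..1
11111.1.111.
1111..1..1..
111.11111111
11...1111111
1.111.111111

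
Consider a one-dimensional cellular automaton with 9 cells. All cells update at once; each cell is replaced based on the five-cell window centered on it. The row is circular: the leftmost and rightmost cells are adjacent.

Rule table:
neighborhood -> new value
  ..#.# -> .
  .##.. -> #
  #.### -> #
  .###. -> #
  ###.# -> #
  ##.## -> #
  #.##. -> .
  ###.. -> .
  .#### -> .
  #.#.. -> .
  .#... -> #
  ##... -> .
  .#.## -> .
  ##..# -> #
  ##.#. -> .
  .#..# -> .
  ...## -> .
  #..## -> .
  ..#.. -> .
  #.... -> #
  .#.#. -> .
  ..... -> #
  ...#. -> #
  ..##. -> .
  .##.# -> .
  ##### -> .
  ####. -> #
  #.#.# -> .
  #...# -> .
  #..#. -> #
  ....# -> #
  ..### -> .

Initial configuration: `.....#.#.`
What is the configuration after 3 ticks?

#####...#
...#.....
###.#####

###.#####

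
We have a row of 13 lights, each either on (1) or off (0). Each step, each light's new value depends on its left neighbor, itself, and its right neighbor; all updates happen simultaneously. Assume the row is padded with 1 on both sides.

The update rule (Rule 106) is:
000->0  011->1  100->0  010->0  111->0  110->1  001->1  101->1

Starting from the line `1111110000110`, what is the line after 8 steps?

0000010001111
0000100011000
0001000111001
0010001101011
0100011110110
1000110011111
1001110110000
1011011110001

1011011110001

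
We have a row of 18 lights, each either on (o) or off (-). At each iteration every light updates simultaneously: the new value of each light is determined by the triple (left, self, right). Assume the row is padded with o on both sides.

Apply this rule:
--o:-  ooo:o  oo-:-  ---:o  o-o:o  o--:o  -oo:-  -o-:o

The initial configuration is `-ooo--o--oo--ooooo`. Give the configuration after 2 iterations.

-ooooo--oo-oo--ooo

o-o-o-oo---o--oooo
-ooooo--oo-oo--ooo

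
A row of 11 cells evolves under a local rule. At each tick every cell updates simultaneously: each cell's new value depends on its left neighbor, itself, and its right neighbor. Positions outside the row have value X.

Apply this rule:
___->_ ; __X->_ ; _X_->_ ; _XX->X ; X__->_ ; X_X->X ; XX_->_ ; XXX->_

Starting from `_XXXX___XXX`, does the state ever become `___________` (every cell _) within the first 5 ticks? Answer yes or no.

XX______X__
___________
all cells are _ at tick 2

yes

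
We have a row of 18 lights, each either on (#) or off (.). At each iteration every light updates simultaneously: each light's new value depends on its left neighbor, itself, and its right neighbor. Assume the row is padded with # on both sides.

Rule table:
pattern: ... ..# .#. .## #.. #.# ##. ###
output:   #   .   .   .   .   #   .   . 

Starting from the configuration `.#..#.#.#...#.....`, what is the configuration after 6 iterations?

..#####.....#....#

#....#.#..#...###.
..##..#.....#....#
........###...##..
.######.....#.....
#.......###...###.
..#####.....#....#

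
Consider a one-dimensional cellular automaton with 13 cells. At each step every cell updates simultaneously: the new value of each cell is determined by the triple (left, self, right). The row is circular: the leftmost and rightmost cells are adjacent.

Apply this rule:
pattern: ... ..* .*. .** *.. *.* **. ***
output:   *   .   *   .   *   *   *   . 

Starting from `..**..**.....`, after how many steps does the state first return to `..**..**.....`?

26

*..**..******
**..**.......
.**..*******.
..**.......**
*..*******..*
**.......**..
.*******..**.
.......**..**
******..**..*
.....**..**..
****..**..***
...**..**....
**..**..*****
.**..**......
..**..*******
*..**.......*
**..*******..
.**.......**.
..*******..**
*.......**..*
*******..**..
......**..**.
*****..**..**
....**..**...
***..**..****
..**..**.....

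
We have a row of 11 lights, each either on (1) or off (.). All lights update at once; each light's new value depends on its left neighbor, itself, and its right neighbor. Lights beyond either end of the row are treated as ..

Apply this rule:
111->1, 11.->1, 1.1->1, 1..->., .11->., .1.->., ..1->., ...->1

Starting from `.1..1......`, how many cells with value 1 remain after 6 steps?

4

step 1: ......11111
step 2: 11111..1111
step 3: .1111...111
step 4: ..111.1..11
step 5: 1..111....1
step 6: ....11.11..
count of 1: 4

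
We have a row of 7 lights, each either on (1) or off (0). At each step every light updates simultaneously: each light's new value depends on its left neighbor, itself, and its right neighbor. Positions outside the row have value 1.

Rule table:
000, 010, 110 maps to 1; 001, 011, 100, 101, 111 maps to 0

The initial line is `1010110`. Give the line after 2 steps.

step 1: 1010010
step 2: 1010010

1010010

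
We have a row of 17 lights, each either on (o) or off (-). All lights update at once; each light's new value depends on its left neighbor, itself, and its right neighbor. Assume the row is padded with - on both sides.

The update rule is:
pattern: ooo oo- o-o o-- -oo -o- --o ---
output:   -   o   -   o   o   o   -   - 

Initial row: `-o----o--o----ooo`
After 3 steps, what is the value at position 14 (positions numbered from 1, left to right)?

-

-oo---oo-oo---o-o
-ooo--oo-ooo--o-o
-o-oo-oo-o-oo-o-o
position 14 holds -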